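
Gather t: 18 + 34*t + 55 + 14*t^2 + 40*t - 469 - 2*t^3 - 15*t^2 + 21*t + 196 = -2*t^3 - t^2 + 95*t - 200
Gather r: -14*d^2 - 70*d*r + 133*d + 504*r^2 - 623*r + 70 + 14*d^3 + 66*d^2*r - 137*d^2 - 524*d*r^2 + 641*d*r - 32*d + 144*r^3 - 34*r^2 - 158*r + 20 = 14*d^3 - 151*d^2 + 101*d + 144*r^3 + r^2*(470 - 524*d) + r*(66*d^2 + 571*d - 781) + 90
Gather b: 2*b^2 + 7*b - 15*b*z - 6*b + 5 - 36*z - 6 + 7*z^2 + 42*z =2*b^2 + b*(1 - 15*z) + 7*z^2 + 6*z - 1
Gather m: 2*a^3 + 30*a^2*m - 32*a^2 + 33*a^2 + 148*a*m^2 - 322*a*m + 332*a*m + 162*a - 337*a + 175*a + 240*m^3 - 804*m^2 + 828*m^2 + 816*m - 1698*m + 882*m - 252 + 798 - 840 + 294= 2*a^3 + a^2 + 240*m^3 + m^2*(148*a + 24) + m*(30*a^2 + 10*a)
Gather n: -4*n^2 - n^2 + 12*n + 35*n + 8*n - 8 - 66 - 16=-5*n^2 + 55*n - 90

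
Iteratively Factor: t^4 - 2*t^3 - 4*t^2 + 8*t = (t - 2)*(t^3 - 4*t) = (t - 2)^2*(t^2 + 2*t) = (t - 2)^2*(t + 2)*(t)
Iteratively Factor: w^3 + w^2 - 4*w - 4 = (w + 1)*(w^2 - 4) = (w + 1)*(w + 2)*(w - 2)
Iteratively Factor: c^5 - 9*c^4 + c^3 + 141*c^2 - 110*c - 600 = (c - 5)*(c^4 - 4*c^3 - 19*c^2 + 46*c + 120) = (c - 5)*(c + 2)*(c^3 - 6*c^2 - 7*c + 60) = (c - 5)*(c + 2)*(c + 3)*(c^2 - 9*c + 20) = (c - 5)^2*(c + 2)*(c + 3)*(c - 4)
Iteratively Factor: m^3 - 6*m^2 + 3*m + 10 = (m + 1)*(m^2 - 7*m + 10) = (m - 2)*(m + 1)*(m - 5)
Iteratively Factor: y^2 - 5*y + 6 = (y - 2)*(y - 3)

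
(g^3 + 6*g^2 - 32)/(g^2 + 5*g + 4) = (g^2 + 2*g - 8)/(g + 1)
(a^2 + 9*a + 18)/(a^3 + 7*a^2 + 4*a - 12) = (a + 3)/(a^2 + a - 2)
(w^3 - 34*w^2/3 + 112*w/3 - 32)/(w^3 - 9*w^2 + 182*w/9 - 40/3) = 3*(w - 4)/(3*w - 5)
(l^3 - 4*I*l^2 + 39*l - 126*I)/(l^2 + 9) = (l^2 - I*l + 42)/(l + 3*I)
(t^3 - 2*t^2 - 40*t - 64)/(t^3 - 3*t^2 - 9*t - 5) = (-t^3 + 2*t^2 + 40*t + 64)/(-t^3 + 3*t^2 + 9*t + 5)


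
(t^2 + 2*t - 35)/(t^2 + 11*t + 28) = (t - 5)/(t + 4)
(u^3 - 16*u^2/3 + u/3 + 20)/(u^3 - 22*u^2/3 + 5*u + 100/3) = (u - 3)/(u - 5)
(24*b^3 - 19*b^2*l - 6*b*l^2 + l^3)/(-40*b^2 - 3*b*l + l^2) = (-3*b^2 + 2*b*l + l^2)/(5*b + l)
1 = 1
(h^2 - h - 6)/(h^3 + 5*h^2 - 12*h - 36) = 1/(h + 6)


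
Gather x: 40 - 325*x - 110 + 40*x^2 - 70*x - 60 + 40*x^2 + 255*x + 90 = 80*x^2 - 140*x - 40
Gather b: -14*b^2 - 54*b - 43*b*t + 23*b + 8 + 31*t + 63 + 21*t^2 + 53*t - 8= -14*b^2 + b*(-43*t - 31) + 21*t^2 + 84*t + 63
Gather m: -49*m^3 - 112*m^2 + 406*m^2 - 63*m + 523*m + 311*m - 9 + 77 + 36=-49*m^3 + 294*m^2 + 771*m + 104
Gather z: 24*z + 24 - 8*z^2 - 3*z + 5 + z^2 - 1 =-7*z^2 + 21*z + 28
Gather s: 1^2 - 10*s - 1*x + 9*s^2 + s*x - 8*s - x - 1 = 9*s^2 + s*(x - 18) - 2*x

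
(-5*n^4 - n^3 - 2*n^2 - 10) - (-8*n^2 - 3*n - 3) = -5*n^4 - n^3 + 6*n^2 + 3*n - 7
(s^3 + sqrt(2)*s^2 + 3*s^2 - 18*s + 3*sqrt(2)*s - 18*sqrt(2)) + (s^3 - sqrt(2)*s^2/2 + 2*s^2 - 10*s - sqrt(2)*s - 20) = 2*s^3 + sqrt(2)*s^2/2 + 5*s^2 - 28*s + 2*sqrt(2)*s - 18*sqrt(2) - 20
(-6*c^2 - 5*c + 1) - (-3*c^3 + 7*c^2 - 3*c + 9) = 3*c^3 - 13*c^2 - 2*c - 8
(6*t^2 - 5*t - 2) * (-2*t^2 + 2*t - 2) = -12*t^4 + 22*t^3 - 18*t^2 + 6*t + 4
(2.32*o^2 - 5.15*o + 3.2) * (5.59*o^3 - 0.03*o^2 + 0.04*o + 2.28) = 12.9688*o^5 - 28.8581*o^4 + 18.1353*o^3 + 4.9876*o^2 - 11.614*o + 7.296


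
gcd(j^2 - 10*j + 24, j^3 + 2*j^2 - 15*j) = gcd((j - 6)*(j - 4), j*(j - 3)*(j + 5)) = 1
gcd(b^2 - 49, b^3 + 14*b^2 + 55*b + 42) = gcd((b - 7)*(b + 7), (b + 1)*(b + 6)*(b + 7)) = b + 7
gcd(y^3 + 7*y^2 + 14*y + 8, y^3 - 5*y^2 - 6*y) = y + 1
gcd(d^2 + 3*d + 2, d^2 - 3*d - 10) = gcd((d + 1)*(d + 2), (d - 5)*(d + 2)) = d + 2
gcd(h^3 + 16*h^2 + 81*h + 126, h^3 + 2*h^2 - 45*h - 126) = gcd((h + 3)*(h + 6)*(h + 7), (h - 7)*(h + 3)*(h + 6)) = h^2 + 9*h + 18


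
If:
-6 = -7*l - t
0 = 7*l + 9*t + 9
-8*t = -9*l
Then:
No Solution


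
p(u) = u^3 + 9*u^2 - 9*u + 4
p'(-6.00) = -9.00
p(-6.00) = 166.00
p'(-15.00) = 396.00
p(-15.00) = -1211.00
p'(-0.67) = -19.71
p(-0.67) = 13.77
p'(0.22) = -4.89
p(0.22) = 2.47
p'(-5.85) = -11.63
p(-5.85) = 164.45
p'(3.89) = 106.42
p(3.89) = 164.04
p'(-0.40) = -15.72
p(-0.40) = 8.98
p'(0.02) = -8.64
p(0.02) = 3.82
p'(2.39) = 51.16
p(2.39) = 47.55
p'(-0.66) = -19.57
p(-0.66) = 13.57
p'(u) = 3*u^2 + 18*u - 9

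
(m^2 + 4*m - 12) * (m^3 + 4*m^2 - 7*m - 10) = m^5 + 8*m^4 - 3*m^3 - 86*m^2 + 44*m + 120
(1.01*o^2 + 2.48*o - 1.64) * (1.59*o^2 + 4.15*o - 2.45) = 1.6059*o^4 + 8.1347*o^3 + 5.2099*o^2 - 12.882*o + 4.018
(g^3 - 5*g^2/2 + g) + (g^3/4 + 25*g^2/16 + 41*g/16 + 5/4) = 5*g^3/4 - 15*g^2/16 + 57*g/16 + 5/4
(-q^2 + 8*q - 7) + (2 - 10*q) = -q^2 - 2*q - 5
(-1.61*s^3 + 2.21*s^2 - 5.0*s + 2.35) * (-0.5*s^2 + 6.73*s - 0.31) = 0.805*s^5 - 11.9403*s^4 + 17.8724*s^3 - 35.5101*s^2 + 17.3655*s - 0.7285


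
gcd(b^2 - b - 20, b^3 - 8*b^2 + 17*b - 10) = b - 5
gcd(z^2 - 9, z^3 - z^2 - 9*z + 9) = z^2 - 9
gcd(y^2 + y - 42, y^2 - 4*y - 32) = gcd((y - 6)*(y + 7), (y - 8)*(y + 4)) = 1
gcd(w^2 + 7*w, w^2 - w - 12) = 1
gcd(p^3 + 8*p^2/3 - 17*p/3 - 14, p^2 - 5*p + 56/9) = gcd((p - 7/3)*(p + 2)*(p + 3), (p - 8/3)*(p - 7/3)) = p - 7/3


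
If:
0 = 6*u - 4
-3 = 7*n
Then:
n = -3/7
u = 2/3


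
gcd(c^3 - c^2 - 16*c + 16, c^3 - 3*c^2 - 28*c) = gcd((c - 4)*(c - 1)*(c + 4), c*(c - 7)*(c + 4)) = c + 4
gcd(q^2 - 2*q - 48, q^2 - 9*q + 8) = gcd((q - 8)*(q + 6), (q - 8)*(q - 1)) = q - 8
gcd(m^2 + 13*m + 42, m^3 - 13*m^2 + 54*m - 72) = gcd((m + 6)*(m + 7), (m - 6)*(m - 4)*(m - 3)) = 1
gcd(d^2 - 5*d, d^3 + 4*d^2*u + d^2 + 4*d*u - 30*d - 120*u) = d - 5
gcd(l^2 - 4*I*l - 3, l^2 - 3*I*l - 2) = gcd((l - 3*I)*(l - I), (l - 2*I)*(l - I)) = l - I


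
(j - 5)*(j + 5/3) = j^2 - 10*j/3 - 25/3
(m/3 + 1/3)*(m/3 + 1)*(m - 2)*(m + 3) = m^4/9 + 5*m^3/9 + m^2/9 - 7*m/3 - 2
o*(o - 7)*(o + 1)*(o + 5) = o^4 - o^3 - 37*o^2 - 35*o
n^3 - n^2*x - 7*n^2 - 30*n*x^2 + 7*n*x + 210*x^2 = (n - 7)*(n - 6*x)*(n + 5*x)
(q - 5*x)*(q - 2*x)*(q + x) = q^3 - 6*q^2*x + 3*q*x^2 + 10*x^3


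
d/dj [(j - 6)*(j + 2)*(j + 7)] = 3*j^2 + 6*j - 40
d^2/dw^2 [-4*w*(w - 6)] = -8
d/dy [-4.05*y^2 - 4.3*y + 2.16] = -8.1*y - 4.3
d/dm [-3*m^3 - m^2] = m*(-9*m - 2)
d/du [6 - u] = -1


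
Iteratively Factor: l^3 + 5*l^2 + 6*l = (l + 2)*(l^2 + 3*l) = (l + 2)*(l + 3)*(l)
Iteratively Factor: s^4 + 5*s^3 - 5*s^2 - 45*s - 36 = (s + 3)*(s^3 + 2*s^2 - 11*s - 12) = (s + 3)*(s + 4)*(s^2 - 2*s - 3) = (s - 3)*(s + 3)*(s + 4)*(s + 1)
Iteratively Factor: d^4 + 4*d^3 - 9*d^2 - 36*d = (d - 3)*(d^3 + 7*d^2 + 12*d) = (d - 3)*(d + 3)*(d^2 + 4*d) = (d - 3)*(d + 3)*(d + 4)*(d)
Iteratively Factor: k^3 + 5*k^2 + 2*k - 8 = (k + 2)*(k^2 + 3*k - 4) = (k + 2)*(k + 4)*(k - 1)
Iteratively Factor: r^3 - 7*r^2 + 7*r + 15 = (r - 3)*(r^2 - 4*r - 5) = (r - 3)*(r + 1)*(r - 5)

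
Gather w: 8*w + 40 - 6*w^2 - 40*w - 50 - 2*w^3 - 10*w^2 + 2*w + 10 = -2*w^3 - 16*w^2 - 30*w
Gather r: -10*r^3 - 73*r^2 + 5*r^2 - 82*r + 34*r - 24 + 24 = -10*r^3 - 68*r^2 - 48*r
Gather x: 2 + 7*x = 7*x + 2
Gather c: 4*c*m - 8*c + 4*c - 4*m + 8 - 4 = c*(4*m - 4) - 4*m + 4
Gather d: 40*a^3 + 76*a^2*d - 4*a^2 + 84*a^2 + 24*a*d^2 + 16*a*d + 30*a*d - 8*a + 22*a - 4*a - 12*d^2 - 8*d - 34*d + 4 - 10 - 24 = 40*a^3 + 80*a^2 + 10*a + d^2*(24*a - 12) + d*(76*a^2 + 46*a - 42) - 30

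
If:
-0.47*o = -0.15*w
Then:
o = 0.319148936170213*w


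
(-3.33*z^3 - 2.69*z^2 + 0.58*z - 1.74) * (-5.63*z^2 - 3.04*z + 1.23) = 18.7479*z^5 + 25.2679*z^4 + 0.8163*z^3 + 4.7243*z^2 + 6.003*z - 2.1402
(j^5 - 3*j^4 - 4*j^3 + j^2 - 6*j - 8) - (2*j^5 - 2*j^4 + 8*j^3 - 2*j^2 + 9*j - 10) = -j^5 - j^4 - 12*j^3 + 3*j^2 - 15*j + 2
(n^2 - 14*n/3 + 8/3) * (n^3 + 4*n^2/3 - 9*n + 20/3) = n^5 - 10*n^4/3 - 113*n^3/9 + 470*n^2/9 - 496*n/9 + 160/9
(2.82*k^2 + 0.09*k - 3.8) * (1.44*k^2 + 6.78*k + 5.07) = 4.0608*k^4 + 19.2492*k^3 + 9.4356*k^2 - 25.3077*k - 19.266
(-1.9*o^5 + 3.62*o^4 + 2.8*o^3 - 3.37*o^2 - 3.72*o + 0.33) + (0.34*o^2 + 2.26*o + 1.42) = -1.9*o^5 + 3.62*o^4 + 2.8*o^3 - 3.03*o^2 - 1.46*o + 1.75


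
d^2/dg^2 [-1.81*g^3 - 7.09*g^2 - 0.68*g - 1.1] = -10.86*g - 14.18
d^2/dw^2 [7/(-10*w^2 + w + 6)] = 14*(-100*w^2 + 10*w + (20*w - 1)^2 + 60)/(-10*w^2 + w + 6)^3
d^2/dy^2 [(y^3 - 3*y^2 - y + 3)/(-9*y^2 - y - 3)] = 2*(80*y^3 - 981*y^2 - 189*y + 102)/(729*y^6 + 243*y^5 + 756*y^4 + 163*y^3 + 252*y^2 + 27*y + 27)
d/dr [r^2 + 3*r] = 2*r + 3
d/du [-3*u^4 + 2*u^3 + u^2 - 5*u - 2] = -12*u^3 + 6*u^2 + 2*u - 5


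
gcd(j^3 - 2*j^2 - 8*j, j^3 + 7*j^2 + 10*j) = j^2 + 2*j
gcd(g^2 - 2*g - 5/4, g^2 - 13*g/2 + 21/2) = 1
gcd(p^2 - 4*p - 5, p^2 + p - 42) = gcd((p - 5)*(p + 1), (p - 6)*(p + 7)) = 1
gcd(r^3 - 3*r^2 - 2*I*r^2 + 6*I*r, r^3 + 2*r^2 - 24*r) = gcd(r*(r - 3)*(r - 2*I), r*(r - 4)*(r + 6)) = r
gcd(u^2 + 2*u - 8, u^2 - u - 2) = u - 2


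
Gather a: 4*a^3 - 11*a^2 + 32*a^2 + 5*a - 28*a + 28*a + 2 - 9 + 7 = 4*a^3 + 21*a^2 + 5*a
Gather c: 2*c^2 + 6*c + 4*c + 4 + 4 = 2*c^2 + 10*c + 8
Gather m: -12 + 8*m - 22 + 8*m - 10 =16*m - 44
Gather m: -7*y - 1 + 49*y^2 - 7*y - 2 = 49*y^2 - 14*y - 3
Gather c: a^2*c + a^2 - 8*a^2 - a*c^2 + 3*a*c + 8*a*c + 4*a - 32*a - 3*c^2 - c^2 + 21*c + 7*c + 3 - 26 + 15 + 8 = -7*a^2 - 28*a + c^2*(-a - 4) + c*(a^2 + 11*a + 28)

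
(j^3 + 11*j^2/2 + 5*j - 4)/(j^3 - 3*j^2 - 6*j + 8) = (j^2 + 7*j/2 - 2)/(j^2 - 5*j + 4)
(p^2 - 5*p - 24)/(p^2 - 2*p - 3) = (-p^2 + 5*p + 24)/(-p^2 + 2*p + 3)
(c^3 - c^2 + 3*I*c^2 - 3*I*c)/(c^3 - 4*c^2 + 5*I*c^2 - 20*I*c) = (c^2 + c*(-1 + 3*I) - 3*I)/(c^2 + c*(-4 + 5*I) - 20*I)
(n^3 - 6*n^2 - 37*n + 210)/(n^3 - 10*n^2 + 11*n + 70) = (n + 6)/(n + 2)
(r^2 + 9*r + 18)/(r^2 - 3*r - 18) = (r + 6)/(r - 6)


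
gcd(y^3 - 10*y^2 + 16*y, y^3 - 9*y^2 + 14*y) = y^2 - 2*y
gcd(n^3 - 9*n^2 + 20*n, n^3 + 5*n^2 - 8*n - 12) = 1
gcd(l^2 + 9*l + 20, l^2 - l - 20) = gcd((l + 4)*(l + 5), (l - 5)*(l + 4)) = l + 4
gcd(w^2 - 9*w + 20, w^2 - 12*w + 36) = 1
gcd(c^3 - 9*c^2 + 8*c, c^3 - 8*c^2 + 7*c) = c^2 - c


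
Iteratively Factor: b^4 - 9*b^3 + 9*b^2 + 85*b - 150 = (b - 5)*(b^3 - 4*b^2 - 11*b + 30) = (b - 5)*(b - 2)*(b^2 - 2*b - 15) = (b - 5)*(b - 2)*(b + 3)*(b - 5)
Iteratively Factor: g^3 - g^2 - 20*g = (g)*(g^2 - g - 20) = g*(g - 5)*(g + 4)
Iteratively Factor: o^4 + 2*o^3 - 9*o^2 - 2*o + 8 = (o + 1)*(o^3 + o^2 - 10*o + 8) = (o - 1)*(o + 1)*(o^2 + 2*o - 8) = (o - 1)*(o + 1)*(o + 4)*(o - 2)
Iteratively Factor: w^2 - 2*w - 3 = (w + 1)*(w - 3)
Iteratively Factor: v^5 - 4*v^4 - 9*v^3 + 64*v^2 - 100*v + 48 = (v + 4)*(v^4 - 8*v^3 + 23*v^2 - 28*v + 12) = (v - 2)*(v + 4)*(v^3 - 6*v^2 + 11*v - 6) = (v - 2)*(v - 1)*(v + 4)*(v^2 - 5*v + 6) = (v - 2)^2*(v - 1)*(v + 4)*(v - 3)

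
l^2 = l^2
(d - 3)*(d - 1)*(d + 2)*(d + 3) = d^4 + d^3 - 11*d^2 - 9*d + 18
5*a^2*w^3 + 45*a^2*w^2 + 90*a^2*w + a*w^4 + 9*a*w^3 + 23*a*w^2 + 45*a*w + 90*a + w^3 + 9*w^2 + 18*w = (5*a + w)*(w + 3)*(w + 6)*(a*w + 1)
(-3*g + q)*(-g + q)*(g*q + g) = 3*g^3*q + 3*g^3 - 4*g^2*q^2 - 4*g^2*q + g*q^3 + g*q^2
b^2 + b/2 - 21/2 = (b - 3)*(b + 7/2)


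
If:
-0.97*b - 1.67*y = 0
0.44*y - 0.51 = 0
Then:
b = -2.00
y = 1.16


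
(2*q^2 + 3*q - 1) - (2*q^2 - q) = 4*q - 1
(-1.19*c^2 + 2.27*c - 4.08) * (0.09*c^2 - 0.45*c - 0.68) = -0.1071*c^4 + 0.7398*c^3 - 0.5795*c^2 + 0.2924*c + 2.7744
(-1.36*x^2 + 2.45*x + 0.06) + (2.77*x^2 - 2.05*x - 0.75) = 1.41*x^2 + 0.4*x - 0.69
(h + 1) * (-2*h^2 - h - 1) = -2*h^3 - 3*h^2 - 2*h - 1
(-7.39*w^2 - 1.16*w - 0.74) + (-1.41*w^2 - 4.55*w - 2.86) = -8.8*w^2 - 5.71*w - 3.6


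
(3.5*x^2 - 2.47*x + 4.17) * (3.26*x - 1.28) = 11.41*x^3 - 12.5322*x^2 + 16.7558*x - 5.3376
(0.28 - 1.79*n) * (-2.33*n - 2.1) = 4.1707*n^2 + 3.1066*n - 0.588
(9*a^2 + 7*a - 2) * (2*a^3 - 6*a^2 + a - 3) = 18*a^5 - 40*a^4 - 37*a^3 - 8*a^2 - 23*a + 6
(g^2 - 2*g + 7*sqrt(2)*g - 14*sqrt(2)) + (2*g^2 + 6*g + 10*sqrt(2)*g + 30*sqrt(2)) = 3*g^2 + 4*g + 17*sqrt(2)*g + 16*sqrt(2)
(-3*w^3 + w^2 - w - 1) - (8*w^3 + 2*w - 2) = -11*w^3 + w^2 - 3*w + 1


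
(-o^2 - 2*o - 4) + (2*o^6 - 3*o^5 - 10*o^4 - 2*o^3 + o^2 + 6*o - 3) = 2*o^6 - 3*o^5 - 10*o^4 - 2*o^3 + 4*o - 7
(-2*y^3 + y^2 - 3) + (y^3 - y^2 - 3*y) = -y^3 - 3*y - 3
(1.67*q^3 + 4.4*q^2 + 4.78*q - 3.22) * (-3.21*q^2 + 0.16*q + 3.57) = -5.3607*q^5 - 13.8568*q^4 - 8.6779*q^3 + 26.809*q^2 + 16.5494*q - 11.4954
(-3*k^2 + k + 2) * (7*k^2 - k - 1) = -21*k^4 + 10*k^3 + 16*k^2 - 3*k - 2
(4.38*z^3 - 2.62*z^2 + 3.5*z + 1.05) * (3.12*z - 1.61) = 13.6656*z^4 - 15.2262*z^3 + 15.1382*z^2 - 2.359*z - 1.6905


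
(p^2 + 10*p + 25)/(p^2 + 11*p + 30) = (p + 5)/(p + 6)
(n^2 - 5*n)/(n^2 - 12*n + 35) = n/(n - 7)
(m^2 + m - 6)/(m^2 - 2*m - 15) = (m - 2)/(m - 5)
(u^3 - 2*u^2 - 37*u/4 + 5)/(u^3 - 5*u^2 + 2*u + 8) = (u^2 + 2*u - 5/4)/(u^2 - u - 2)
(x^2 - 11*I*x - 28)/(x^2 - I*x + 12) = (x - 7*I)/(x + 3*I)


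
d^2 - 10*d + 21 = (d - 7)*(d - 3)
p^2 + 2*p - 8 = (p - 2)*(p + 4)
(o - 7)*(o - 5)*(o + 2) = o^3 - 10*o^2 + 11*o + 70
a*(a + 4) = a^2 + 4*a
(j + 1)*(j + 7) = j^2 + 8*j + 7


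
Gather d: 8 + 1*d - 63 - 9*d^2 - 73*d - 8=-9*d^2 - 72*d - 63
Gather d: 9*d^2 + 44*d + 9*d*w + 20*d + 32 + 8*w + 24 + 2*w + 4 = 9*d^2 + d*(9*w + 64) + 10*w + 60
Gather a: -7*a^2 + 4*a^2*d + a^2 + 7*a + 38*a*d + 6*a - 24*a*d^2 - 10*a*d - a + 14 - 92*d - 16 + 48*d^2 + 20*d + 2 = a^2*(4*d - 6) + a*(-24*d^2 + 28*d + 12) + 48*d^2 - 72*d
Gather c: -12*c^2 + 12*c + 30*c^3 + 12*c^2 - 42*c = 30*c^3 - 30*c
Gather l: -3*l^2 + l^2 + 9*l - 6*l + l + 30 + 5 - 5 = -2*l^2 + 4*l + 30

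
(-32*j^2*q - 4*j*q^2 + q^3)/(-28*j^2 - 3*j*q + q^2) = q*(-8*j + q)/(-7*j + q)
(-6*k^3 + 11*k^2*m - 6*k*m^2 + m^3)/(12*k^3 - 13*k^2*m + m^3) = (-2*k + m)/(4*k + m)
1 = 1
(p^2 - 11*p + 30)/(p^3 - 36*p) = (p - 5)/(p*(p + 6))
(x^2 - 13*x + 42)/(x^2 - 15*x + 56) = (x - 6)/(x - 8)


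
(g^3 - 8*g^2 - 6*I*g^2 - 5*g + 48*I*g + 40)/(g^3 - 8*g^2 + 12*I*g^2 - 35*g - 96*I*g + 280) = (g^2 - 6*I*g - 5)/(g^2 + 12*I*g - 35)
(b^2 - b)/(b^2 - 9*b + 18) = b*(b - 1)/(b^2 - 9*b + 18)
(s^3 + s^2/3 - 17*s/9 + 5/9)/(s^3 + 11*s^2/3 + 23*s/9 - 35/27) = 3*(s - 1)/(3*s + 7)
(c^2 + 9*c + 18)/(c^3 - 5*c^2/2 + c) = 2*(c^2 + 9*c + 18)/(c*(2*c^2 - 5*c + 2))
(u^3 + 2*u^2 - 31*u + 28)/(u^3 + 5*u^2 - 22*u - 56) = (u - 1)/(u + 2)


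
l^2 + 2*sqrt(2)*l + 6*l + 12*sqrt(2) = (l + 6)*(l + 2*sqrt(2))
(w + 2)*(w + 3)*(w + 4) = w^3 + 9*w^2 + 26*w + 24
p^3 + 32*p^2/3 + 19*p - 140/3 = (p - 4/3)*(p + 5)*(p + 7)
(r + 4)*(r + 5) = r^2 + 9*r + 20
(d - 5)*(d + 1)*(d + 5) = d^3 + d^2 - 25*d - 25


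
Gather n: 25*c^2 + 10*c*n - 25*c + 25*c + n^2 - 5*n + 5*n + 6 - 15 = 25*c^2 + 10*c*n + n^2 - 9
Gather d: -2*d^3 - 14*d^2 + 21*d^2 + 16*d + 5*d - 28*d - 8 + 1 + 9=-2*d^3 + 7*d^2 - 7*d + 2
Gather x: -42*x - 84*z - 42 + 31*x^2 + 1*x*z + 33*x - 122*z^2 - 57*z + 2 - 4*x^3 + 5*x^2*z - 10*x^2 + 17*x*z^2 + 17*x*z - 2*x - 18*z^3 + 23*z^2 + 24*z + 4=-4*x^3 + x^2*(5*z + 21) + x*(17*z^2 + 18*z - 11) - 18*z^3 - 99*z^2 - 117*z - 36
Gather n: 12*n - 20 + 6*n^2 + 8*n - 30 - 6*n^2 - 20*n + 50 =0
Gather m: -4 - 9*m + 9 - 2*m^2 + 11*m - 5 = -2*m^2 + 2*m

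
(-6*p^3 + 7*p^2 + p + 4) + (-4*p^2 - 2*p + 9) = -6*p^3 + 3*p^2 - p + 13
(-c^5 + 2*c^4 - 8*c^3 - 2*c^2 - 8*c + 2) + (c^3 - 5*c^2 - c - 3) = -c^5 + 2*c^4 - 7*c^3 - 7*c^2 - 9*c - 1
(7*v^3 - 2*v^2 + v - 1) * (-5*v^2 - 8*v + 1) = -35*v^5 - 46*v^4 + 18*v^3 - 5*v^2 + 9*v - 1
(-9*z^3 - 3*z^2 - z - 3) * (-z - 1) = 9*z^4 + 12*z^3 + 4*z^2 + 4*z + 3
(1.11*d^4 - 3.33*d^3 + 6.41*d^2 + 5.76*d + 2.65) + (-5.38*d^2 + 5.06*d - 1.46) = 1.11*d^4 - 3.33*d^3 + 1.03*d^2 + 10.82*d + 1.19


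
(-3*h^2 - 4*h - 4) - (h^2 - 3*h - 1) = -4*h^2 - h - 3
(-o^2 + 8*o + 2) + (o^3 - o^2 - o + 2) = o^3 - 2*o^2 + 7*o + 4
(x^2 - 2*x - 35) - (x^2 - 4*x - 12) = 2*x - 23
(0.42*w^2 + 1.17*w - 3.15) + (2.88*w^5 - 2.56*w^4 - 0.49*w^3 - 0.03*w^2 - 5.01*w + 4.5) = 2.88*w^5 - 2.56*w^4 - 0.49*w^3 + 0.39*w^2 - 3.84*w + 1.35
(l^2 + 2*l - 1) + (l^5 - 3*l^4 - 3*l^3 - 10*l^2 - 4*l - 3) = l^5 - 3*l^4 - 3*l^3 - 9*l^2 - 2*l - 4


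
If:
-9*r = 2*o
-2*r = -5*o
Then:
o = 0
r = 0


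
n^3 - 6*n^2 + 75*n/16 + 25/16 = (n - 5)*(n - 5/4)*(n + 1/4)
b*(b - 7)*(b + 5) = b^3 - 2*b^2 - 35*b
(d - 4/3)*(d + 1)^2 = d^3 + 2*d^2/3 - 5*d/3 - 4/3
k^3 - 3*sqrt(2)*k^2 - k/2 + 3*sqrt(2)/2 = (k - 3*sqrt(2))*(k - sqrt(2)/2)*(k + sqrt(2)/2)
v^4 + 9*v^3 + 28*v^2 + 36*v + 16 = (v + 1)*(v + 2)^2*(v + 4)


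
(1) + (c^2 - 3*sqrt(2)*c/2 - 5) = c^2 - 3*sqrt(2)*c/2 - 4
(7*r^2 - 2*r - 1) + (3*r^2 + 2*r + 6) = 10*r^2 + 5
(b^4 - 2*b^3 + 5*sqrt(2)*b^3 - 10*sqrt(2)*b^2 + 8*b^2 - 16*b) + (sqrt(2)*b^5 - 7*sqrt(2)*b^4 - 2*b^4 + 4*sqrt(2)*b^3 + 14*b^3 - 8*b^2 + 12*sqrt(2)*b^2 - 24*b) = sqrt(2)*b^5 - 7*sqrt(2)*b^4 - b^4 + 12*b^3 + 9*sqrt(2)*b^3 + 2*sqrt(2)*b^2 - 40*b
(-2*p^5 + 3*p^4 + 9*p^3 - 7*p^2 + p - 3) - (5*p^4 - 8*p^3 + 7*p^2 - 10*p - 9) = -2*p^5 - 2*p^4 + 17*p^3 - 14*p^2 + 11*p + 6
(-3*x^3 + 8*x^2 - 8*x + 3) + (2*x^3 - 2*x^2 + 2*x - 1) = -x^3 + 6*x^2 - 6*x + 2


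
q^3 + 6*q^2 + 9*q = q*(q + 3)^2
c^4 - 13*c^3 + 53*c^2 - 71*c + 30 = (c - 6)*(c - 5)*(c - 1)^2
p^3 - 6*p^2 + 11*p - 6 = (p - 3)*(p - 2)*(p - 1)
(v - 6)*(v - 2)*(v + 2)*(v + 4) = v^4 - 2*v^3 - 28*v^2 + 8*v + 96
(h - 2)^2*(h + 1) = h^3 - 3*h^2 + 4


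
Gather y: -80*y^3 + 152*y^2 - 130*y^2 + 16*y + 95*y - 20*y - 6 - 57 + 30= -80*y^3 + 22*y^2 + 91*y - 33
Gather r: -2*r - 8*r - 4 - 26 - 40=-10*r - 70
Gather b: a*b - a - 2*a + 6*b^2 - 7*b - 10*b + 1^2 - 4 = -3*a + 6*b^2 + b*(a - 17) - 3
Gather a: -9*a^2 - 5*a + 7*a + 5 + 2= -9*a^2 + 2*a + 7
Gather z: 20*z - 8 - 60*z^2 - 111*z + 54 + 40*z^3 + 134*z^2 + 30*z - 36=40*z^3 + 74*z^2 - 61*z + 10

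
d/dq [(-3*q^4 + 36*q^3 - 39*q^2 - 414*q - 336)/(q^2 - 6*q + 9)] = 6*(-q^4 + 12*q^3 - 54*q^2 + 108*q + 319)/(q^3 - 9*q^2 + 27*q - 27)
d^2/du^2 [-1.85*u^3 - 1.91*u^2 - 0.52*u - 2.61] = -11.1*u - 3.82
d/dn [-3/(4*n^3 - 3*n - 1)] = 9*(4*n^2 - 1)/(-4*n^3 + 3*n + 1)^2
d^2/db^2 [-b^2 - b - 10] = -2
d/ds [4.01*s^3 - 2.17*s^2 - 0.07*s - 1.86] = 12.03*s^2 - 4.34*s - 0.07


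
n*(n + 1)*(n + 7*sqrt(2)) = n^3 + n^2 + 7*sqrt(2)*n^2 + 7*sqrt(2)*n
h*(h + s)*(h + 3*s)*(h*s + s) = h^4*s + 4*h^3*s^2 + h^3*s + 3*h^2*s^3 + 4*h^2*s^2 + 3*h*s^3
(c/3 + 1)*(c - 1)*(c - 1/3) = c^3/3 + 5*c^2/9 - 11*c/9 + 1/3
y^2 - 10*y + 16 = (y - 8)*(y - 2)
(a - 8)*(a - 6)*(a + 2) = a^3 - 12*a^2 + 20*a + 96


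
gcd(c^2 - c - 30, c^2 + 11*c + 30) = c + 5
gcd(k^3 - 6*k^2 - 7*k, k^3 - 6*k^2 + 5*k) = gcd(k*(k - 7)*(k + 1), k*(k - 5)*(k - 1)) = k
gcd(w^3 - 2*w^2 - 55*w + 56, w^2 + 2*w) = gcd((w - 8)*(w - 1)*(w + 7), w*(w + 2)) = 1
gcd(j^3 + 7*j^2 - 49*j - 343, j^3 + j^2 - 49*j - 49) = j^2 - 49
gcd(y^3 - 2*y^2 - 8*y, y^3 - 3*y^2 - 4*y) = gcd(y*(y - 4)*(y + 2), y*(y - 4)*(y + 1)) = y^2 - 4*y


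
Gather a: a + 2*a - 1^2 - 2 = 3*a - 3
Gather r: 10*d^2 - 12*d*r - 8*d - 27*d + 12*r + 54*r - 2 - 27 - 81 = 10*d^2 - 35*d + r*(66 - 12*d) - 110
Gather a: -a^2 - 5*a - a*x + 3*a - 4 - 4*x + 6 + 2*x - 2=-a^2 + a*(-x - 2) - 2*x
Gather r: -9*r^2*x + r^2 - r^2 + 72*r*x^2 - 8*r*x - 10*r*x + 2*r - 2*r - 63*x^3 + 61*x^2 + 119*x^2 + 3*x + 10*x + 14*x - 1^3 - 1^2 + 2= -9*r^2*x + r*(72*x^2 - 18*x) - 63*x^3 + 180*x^2 + 27*x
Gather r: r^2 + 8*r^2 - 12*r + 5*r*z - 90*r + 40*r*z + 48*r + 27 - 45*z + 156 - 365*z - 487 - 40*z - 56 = 9*r^2 + r*(45*z - 54) - 450*z - 360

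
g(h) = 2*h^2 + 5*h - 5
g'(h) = 4*h + 5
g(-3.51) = 2.09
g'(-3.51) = -9.04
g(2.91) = 26.49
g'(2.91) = 16.64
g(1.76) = 10.00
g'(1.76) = 12.04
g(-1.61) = -7.87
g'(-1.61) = -1.44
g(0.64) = -0.98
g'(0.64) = 7.56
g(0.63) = -1.06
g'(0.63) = 7.52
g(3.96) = 46.16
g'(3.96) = 20.84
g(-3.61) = 3.01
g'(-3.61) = -9.44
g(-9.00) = 112.00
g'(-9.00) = -31.00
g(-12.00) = 223.00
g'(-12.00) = -43.00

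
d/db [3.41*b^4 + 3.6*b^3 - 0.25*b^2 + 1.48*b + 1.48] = 13.64*b^3 + 10.8*b^2 - 0.5*b + 1.48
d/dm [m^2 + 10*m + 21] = 2*m + 10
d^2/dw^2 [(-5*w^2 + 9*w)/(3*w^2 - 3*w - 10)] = 4*(18*w^3 - 225*w^2 + 405*w - 385)/(27*w^6 - 81*w^5 - 189*w^4 + 513*w^3 + 630*w^2 - 900*w - 1000)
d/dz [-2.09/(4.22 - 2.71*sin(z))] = -5.6639*cos(z)/(2.71*sin(z) - 4.22)^2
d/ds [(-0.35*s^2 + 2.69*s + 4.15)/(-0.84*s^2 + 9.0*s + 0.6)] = (-0.8904*s^2 + 6.552*s - 35.736)/(0.7056*s^4 - 15.12*s^3 + 79.992*s^2 + 10.8*s + 0.36)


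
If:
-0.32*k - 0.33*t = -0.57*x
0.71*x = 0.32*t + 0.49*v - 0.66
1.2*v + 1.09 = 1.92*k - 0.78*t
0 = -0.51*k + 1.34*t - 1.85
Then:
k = 7.28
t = 4.15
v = 8.04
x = 6.49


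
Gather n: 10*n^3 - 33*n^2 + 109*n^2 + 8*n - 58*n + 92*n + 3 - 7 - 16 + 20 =10*n^3 + 76*n^2 + 42*n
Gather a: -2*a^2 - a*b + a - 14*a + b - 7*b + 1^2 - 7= -2*a^2 + a*(-b - 13) - 6*b - 6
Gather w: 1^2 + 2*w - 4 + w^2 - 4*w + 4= w^2 - 2*w + 1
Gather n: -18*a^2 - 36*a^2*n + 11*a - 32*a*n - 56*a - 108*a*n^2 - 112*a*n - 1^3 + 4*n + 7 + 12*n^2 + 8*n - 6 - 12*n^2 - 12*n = -18*a^2 - 108*a*n^2 - 45*a + n*(-36*a^2 - 144*a)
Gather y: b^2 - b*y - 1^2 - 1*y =b^2 + y*(-b - 1) - 1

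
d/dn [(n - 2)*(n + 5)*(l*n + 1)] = 3*l*n^2 + 6*l*n - 10*l + 2*n + 3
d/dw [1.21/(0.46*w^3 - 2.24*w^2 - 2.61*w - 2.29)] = (-1.6698*w^2 + 5.4208*w + 3.1581)/(-0.46*w^3 + 2.24*w^2 + 2.61*w + 2.29)^2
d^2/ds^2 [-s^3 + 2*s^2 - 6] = 4 - 6*s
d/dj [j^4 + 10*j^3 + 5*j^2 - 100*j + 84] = 4*j^3 + 30*j^2 + 10*j - 100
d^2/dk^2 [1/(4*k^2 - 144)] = 3*(k^2 + 12)/(2*(k^2 - 36)^3)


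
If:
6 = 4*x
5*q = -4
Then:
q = -4/5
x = 3/2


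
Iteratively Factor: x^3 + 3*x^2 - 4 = (x + 2)*(x^2 + x - 2) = (x - 1)*(x + 2)*(x + 2)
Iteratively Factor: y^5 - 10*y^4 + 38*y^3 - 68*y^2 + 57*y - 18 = (y - 3)*(y^4 - 7*y^3 + 17*y^2 - 17*y + 6) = (y - 3)^2*(y^3 - 4*y^2 + 5*y - 2) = (y - 3)^2*(y - 1)*(y^2 - 3*y + 2) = (y - 3)^2*(y - 2)*(y - 1)*(y - 1)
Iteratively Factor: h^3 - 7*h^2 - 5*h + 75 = (h + 3)*(h^2 - 10*h + 25) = (h - 5)*(h + 3)*(h - 5)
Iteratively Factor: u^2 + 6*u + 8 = (u + 2)*(u + 4)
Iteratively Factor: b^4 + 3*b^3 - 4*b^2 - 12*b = (b + 2)*(b^3 + b^2 - 6*b) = (b + 2)*(b + 3)*(b^2 - 2*b) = b*(b + 2)*(b + 3)*(b - 2)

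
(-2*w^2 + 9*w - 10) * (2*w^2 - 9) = -4*w^4 + 18*w^3 - 2*w^2 - 81*w + 90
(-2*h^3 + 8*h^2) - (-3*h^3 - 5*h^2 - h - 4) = h^3 + 13*h^2 + h + 4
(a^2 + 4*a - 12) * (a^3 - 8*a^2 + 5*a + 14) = a^5 - 4*a^4 - 39*a^3 + 130*a^2 - 4*a - 168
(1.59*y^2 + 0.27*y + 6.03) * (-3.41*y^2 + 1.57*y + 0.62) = -5.4219*y^4 + 1.5756*y^3 - 19.1526*y^2 + 9.6345*y + 3.7386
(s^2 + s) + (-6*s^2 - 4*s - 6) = -5*s^2 - 3*s - 6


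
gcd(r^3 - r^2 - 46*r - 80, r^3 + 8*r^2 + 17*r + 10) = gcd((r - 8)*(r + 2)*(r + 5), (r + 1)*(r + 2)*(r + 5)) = r^2 + 7*r + 10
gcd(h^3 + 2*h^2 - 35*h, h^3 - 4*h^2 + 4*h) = h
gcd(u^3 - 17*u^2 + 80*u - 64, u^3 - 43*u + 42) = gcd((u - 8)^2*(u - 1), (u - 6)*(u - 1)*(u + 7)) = u - 1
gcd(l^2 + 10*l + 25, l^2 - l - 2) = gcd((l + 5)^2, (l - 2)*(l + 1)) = 1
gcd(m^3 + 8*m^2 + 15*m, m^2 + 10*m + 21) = m + 3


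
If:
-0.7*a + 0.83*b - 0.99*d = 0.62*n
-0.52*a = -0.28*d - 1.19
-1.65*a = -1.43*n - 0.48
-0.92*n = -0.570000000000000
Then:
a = 0.83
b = -2.07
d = -2.71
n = 0.62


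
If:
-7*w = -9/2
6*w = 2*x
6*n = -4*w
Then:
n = -3/7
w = 9/14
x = 27/14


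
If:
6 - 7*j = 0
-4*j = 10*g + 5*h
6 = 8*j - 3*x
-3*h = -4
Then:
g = -106/105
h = 4/3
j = 6/7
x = 2/7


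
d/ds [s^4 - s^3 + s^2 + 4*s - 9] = 4*s^3 - 3*s^2 + 2*s + 4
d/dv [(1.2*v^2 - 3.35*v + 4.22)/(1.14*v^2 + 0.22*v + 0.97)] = (4.083*v^2 - 7.2936*v - 4.1779)/(1.2996*v^4 + 0.5016*v^3 + 2.26*v^2 + 0.4268*v + 0.9409)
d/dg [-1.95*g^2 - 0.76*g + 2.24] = -3.9*g - 0.76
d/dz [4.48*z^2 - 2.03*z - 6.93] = 8.96*z - 2.03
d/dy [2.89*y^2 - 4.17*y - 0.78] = 5.78*y - 4.17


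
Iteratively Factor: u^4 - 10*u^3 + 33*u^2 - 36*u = (u - 3)*(u^3 - 7*u^2 + 12*u) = (u - 3)^2*(u^2 - 4*u) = u*(u - 3)^2*(u - 4)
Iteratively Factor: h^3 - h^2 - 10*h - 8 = (h - 4)*(h^2 + 3*h + 2) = (h - 4)*(h + 1)*(h + 2)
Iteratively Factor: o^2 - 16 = (o + 4)*(o - 4)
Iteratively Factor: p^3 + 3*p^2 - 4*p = (p + 4)*(p^2 - p) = (p - 1)*(p + 4)*(p)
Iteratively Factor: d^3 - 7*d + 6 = (d + 3)*(d^2 - 3*d + 2) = (d - 1)*(d + 3)*(d - 2)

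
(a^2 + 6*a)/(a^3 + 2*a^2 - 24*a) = 1/(a - 4)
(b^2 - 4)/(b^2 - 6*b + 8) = (b + 2)/(b - 4)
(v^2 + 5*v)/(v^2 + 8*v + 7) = v*(v + 5)/(v^2 + 8*v + 7)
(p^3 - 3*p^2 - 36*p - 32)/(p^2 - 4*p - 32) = p + 1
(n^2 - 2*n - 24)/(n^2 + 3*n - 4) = (n - 6)/(n - 1)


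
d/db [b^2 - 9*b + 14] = 2*b - 9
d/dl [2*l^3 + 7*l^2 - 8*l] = 6*l^2 + 14*l - 8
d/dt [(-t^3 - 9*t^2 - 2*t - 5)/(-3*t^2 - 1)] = (3*t^4 - 3*t^2 - 12*t + 2)/(9*t^4 + 6*t^2 + 1)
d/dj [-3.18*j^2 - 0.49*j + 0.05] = -6.36*j - 0.49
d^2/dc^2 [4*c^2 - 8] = 8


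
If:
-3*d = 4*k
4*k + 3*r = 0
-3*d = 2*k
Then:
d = 0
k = 0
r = 0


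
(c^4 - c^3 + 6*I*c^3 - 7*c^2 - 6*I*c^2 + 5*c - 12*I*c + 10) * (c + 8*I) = c^5 - c^4 + 14*I*c^4 - 55*c^3 - 14*I*c^3 + 53*c^2 - 68*I*c^2 + 106*c + 40*I*c + 80*I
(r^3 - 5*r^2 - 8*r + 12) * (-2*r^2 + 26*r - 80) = -2*r^5 + 36*r^4 - 194*r^3 + 168*r^2 + 952*r - 960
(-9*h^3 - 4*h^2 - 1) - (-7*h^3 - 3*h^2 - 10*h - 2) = -2*h^3 - h^2 + 10*h + 1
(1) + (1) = 2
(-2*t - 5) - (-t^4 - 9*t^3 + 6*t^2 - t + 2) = t^4 + 9*t^3 - 6*t^2 - t - 7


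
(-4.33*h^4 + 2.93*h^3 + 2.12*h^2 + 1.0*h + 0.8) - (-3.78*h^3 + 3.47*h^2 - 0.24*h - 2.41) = -4.33*h^4 + 6.71*h^3 - 1.35*h^2 + 1.24*h + 3.21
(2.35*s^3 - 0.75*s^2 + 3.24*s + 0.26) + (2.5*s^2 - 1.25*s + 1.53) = 2.35*s^3 + 1.75*s^2 + 1.99*s + 1.79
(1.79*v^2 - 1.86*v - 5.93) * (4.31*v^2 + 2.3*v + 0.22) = 7.7149*v^4 - 3.8996*v^3 - 29.4425*v^2 - 14.0482*v - 1.3046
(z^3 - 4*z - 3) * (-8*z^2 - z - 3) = -8*z^5 - z^4 + 29*z^3 + 28*z^2 + 15*z + 9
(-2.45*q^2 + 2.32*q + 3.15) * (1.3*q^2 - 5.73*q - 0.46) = -3.185*q^4 + 17.0545*q^3 - 8.0716*q^2 - 19.1167*q - 1.449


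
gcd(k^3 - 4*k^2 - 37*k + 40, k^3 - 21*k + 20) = k^2 + 4*k - 5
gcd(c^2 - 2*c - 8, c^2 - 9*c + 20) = c - 4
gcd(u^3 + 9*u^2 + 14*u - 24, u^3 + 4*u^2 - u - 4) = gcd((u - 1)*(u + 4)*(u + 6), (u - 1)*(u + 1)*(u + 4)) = u^2 + 3*u - 4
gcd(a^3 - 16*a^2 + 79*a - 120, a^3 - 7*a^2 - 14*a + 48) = a - 8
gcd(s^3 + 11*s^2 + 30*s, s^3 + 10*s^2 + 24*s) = s^2 + 6*s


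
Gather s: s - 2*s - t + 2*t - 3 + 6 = -s + t + 3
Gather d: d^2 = d^2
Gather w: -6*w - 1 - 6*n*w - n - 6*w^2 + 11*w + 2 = -n - 6*w^2 + w*(5 - 6*n) + 1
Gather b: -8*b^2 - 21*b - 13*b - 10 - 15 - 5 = -8*b^2 - 34*b - 30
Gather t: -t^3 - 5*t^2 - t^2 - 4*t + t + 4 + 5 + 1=-t^3 - 6*t^2 - 3*t + 10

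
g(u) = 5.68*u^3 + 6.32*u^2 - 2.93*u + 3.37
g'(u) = 17.04*u^2 + 12.64*u - 2.93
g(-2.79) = -62.62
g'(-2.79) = 94.45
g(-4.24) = -303.55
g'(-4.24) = 249.81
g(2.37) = 107.54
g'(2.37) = 122.74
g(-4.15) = -281.59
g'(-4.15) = 238.09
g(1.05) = 13.84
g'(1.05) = 29.13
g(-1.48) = 3.14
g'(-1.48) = 15.69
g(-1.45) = 3.59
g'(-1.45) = 14.57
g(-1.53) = 2.30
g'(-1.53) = 17.62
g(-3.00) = -84.32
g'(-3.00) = 112.51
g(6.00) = 1440.19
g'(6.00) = 686.35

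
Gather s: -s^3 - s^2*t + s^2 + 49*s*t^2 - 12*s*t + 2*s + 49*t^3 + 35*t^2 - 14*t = -s^3 + s^2*(1 - t) + s*(49*t^2 - 12*t + 2) + 49*t^3 + 35*t^2 - 14*t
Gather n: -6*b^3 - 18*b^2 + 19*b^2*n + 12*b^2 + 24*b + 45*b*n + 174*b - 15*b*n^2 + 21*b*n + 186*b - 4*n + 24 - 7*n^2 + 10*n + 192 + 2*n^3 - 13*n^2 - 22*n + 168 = -6*b^3 - 6*b^2 + 384*b + 2*n^3 + n^2*(-15*b - 20) + n*(19*b^2 + 66*b - 16) + 384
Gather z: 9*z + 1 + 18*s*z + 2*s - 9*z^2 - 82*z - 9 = 2*s - 9*z^2 + z*(18*s - 73) - 8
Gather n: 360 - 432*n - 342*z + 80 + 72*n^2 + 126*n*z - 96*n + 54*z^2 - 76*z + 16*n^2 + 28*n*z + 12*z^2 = 88*n^2 + n*(154*z - 528) + 66*z^2 - 418*z + 440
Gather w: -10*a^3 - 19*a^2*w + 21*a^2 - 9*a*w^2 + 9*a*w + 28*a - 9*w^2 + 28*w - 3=-10*a^3 + 21*a^2 + 28*a + w^2*(-9*a - 9) + w*(-19*a^2 + 9*a + 28) - 3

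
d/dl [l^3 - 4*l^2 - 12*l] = 3*l^2 - 8*l - 12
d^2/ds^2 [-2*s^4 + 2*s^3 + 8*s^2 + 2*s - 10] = -24*s^2 + 12*s + 16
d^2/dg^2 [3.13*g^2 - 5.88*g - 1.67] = 6.26000000000000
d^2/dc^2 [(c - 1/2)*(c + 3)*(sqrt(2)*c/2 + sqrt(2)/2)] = sqrt(2)*(6*c + 7)/2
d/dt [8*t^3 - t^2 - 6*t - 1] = 24*t^2 - 2*t - 6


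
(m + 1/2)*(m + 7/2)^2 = m^3 + 15*m^2/2 + 63*m/4 + 49/8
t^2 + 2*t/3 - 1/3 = (t - 1/3)*(t + 1)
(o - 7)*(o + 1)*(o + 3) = o^3 - 3*o^2 - 25*o - 21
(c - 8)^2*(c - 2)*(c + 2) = c^4 - 16*c^3 + 60*c^2 + 64*c - 256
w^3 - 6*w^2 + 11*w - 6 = (w - 3)*(w - 2)*(w - 1)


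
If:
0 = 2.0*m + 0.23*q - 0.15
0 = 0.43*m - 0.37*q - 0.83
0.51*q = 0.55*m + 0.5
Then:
No Solution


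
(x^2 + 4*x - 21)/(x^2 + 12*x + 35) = (x - 3)/(x + 5)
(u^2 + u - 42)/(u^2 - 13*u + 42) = (u + 7)/(u - 7)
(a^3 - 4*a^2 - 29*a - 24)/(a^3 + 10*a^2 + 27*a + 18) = (a - 8)/(a + 6)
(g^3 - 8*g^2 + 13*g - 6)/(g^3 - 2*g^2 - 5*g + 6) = (g^2 - 7*g + 6)/(g^2 - g - 6)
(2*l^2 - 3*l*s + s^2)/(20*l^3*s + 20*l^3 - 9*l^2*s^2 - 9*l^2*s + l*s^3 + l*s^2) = (2*l^2 - 3*l*s + s^2)/(l*(20*l^2*s + 20*l^2 - 9*l*s^2 - 9*l*s + s^3 + s^2))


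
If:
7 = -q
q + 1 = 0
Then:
No Solution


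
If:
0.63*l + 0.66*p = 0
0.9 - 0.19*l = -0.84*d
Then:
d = -0.236961451247166*p - 1.07142857142857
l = -1.04761904761905*p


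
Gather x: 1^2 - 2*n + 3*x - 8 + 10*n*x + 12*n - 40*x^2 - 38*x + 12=10*n - 40*x^2 + x*(10*n - 35) + 5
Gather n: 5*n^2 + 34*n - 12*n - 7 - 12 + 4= 5*n^2 + 22*n - 15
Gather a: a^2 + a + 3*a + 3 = a^2 + 4*a + 3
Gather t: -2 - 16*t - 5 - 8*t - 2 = -24*t - 9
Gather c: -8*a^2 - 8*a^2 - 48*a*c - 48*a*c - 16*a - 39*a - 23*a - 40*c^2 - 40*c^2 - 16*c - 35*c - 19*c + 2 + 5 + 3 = -16*a^2 - 78*a - 80*c^2 + c*(-96*a - 70) + 10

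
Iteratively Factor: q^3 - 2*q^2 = (q)*(q^2 - 2*q) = q*(q - 2)*(q)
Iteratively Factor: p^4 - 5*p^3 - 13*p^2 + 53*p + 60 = (p - 5)*(p^3 - 13*p - 12) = (p - 5)*(p - 4)*(p^2 + 4*p + 3) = (p - 5)*(p - 4)*(p + 1)*(p + 3)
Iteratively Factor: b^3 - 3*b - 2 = (b + 1)*(b^2 - b - 2) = (b + 1)^2*(b - 2)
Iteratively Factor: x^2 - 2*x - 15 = (x + 3)*(x - 5)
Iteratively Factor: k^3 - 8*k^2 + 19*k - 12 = (k - 3)*(k^2 - 5*k + 4) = (k - 3)*(k - 1)*(k - 4)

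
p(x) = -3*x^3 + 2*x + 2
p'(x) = 2 - 9*x^2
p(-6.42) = 782.99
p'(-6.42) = -368.95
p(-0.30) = 1.48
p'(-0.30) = 1.19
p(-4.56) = 277.34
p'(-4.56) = -185.14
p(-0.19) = 1.64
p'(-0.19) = 1.68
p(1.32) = -2.26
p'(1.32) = -13.68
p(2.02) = -18.69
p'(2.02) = -34.72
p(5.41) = -462.20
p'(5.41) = -261.41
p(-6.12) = 677.42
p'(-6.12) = -335.09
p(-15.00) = 10097.00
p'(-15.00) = -2023.00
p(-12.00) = 5162.00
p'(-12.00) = -1294.00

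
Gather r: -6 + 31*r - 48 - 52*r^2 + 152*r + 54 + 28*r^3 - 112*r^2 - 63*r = 28*r^3 - 164*r^2 + 120*r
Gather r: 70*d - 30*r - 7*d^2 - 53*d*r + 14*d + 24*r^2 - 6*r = -7*d^2 + 84*d + 24*r^2 + r*(-53*d - 36)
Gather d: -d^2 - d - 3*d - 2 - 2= -d^2 - 4*d - 4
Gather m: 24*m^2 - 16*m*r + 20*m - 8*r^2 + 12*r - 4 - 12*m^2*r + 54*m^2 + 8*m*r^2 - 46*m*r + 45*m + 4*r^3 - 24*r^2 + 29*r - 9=m^2*(78 - 12*r) + m*(8*r^2 - 62*r + 65) + 4*r^3 - 32*r^2 + 41*r - 13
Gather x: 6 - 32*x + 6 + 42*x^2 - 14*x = 42*x^2 - 46*x + 12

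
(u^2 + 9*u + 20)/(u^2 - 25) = (u + 4)/(u - 5)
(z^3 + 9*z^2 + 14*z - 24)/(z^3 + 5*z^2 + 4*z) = (z^2 + 5*z - 6)/(z*(z + 1))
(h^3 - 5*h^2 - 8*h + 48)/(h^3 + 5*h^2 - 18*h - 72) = (h - 4)/(h + 6)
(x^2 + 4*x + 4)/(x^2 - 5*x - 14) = (x + 2)/(x - 7)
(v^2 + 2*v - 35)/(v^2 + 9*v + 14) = (v - 5)/(v + 2)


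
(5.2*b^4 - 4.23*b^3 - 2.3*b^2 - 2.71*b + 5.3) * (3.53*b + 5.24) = 18.356*b^5 + 12.3161*b^4 - 30.2842*b^3 - 21.6183*b^2 + 4.5086*b + 27.772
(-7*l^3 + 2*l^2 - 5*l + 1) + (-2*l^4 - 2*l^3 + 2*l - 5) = -2*l^4 - 9*l^3 + 2*l^2 - 3*l - 4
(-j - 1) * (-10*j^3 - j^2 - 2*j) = 10*j^4 + 11*j^3 + 3*j^2 + 2*j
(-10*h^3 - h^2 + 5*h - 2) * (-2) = 20*h^3 + 2*h^2 - 10*h + 4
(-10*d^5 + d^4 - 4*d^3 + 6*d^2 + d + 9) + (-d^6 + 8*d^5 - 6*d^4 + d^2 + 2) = -d^6 - 2*d^5 - 5*d^4 - 4*d^3 + 7*d^2 + d + 11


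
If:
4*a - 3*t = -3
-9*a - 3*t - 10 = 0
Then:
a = -1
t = -1/3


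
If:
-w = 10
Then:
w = -10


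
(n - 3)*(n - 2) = n^2 - 5*n + 6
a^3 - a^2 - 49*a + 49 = (a - 7)*(a - 1)*(a + 7)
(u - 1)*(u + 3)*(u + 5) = u^3 + 7*u^2 + 7*u - 15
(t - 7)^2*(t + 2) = t^3 - 12*t^2 + 21*t + 98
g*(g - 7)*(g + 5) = g^3 - 2*g^2 - 35*g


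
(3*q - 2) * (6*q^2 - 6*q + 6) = 18*q^3 - 30*q^2 + 30*q - 12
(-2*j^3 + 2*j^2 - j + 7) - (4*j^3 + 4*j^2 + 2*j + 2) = -6*j^3 - 2*j^2 - 3*j + 5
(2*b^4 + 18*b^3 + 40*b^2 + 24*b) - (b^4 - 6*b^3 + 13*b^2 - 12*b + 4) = b^4 + 24*b^3 + 27*b^2 + 36*b - 4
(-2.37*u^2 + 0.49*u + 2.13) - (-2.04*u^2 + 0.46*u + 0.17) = -0.33*u^2 + 0.03*u + 1.96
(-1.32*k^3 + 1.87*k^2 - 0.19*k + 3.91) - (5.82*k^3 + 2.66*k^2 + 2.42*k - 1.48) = -7.14*k^3 - 0.79*k^2 - 2.61*k + 5.39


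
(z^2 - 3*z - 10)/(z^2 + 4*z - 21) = (z^2 - 3*z - 10)/(z^2 + 4*z - 21)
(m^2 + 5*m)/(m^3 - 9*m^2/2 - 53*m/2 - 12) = 2*m*(m + 5)/(2*m^3 - 9*m^2 - 53*m - 24)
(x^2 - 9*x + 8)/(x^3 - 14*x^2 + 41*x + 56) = (x - 1)/(x^2 - 6*x - 7)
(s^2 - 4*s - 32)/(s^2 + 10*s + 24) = (s - 8)/(s + 6)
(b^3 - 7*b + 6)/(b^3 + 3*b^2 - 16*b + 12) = (b + 3)/(b + 6)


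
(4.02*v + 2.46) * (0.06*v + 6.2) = 0.2412*v^2 + 25.0716*v + 15.252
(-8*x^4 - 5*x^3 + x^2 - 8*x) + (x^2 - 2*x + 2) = -8*x^4 - 5*x^3 + 2*x^2 - 10*x + 2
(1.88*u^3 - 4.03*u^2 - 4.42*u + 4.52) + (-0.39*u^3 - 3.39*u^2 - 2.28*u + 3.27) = 1.49*u^3 - 7.42*u^2 - 6.7*u + 7.79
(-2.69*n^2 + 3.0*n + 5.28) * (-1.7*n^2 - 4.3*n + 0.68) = 4.573*n^4 + 6.467*n^3 - 23.7052*n^2 - 20.664*n + 3.5904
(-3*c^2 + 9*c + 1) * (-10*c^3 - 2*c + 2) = 30*c^5 - 90*c^4 - 4*c^3 - 24*c^2 + 16*c + 2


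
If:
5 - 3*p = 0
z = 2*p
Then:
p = 5/3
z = 10/3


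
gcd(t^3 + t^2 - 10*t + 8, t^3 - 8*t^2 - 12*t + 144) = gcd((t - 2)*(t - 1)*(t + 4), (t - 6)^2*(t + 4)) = t + 4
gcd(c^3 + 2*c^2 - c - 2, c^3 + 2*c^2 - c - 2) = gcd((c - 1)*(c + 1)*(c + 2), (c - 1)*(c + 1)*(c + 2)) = c^3 + 2*c^2 - c - 2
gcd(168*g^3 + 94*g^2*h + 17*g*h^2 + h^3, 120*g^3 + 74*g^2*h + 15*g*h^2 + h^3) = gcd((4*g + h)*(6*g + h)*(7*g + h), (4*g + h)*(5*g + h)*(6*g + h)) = 24*g^2 + 10*g*h + h^2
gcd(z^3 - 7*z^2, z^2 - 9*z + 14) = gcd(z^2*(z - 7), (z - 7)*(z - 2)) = z - 7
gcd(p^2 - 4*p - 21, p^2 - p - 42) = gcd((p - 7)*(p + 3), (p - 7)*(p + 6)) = p - 7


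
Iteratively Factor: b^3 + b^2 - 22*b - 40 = (b + 2)*(b^2 - b - 20) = (b - 5)*(b + 2)*(b + 4)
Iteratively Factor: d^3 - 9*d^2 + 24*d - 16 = (d - 1)*(d^2 - 8*d + 16) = (d - 4)*(d - 1)*(d - 4)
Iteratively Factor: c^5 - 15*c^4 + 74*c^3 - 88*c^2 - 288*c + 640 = (c - 4)*(c^4 - 11*c^3 + 30*c^2 + 32*c - 160) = (c - 5)*(c - 4)*(c^3 - 6*c^2 + 32) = (c - 5)*(c - 4)*(c + 2)*(c^2 - 8*c + 16) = (c - 5)*(c - 4)^2*(c + 2)*(c - 4)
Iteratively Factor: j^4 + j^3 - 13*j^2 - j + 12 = (j - 1)*(j^3 + 2*j^2 - 11*j - 12) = (j - 3)*(j - 1)*(j^2 + 5*j + 4) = (j - 3)*(j - 1)*(j + 4)*(j + 1)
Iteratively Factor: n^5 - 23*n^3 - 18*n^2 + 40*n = (n - 1)*(n^4 + n^3 - 22*n^2 - 40*n) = (n - 1)*(n + 4)*(n^3 - 3*n^2 - 10*n) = (n - 5)*(n - 1)*(n + 4)*(n^2 + 2*n) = n*(n - 5)*(n - 1)*(n + 4)*(n + 2)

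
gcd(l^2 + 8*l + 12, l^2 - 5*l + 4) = 1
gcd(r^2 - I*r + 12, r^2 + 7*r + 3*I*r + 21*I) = r + 3*I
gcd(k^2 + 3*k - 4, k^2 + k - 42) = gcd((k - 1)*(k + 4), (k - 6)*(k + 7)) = 1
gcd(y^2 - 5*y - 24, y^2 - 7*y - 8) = y - 8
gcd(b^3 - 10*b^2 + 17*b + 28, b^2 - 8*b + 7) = b - 7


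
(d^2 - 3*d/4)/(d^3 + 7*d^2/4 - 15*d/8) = 2/(2*d + 5)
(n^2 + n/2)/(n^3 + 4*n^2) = (n + 1/2)/(n*(n + 4))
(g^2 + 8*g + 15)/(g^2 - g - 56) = (g^2 + 8*g + 15)/(g^2 - g - 56)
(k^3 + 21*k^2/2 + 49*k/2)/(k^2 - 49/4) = 2*k*(k + 7)/(2*k - 7)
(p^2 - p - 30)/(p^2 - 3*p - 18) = (p + 5)/(p + 3)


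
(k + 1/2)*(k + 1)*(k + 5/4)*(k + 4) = k^4 + 27*k^3/4 + 107*k^2/8 + 81*k/8 + 5/2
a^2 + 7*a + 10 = (a + 2)*(a + 5)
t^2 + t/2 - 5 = (t - 2)*(t + 5/2)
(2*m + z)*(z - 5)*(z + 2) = 2*m*z^2 - 6*m*z - 20*m + z^3 - 3*z^2 - 10*z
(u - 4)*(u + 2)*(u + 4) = u^3 + 2*u^2 - 16*u - 32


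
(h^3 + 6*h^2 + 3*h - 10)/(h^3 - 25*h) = (h^2 + h - 2)/(h*(h - 5))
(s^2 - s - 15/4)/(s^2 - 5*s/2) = (s + 3/2)/s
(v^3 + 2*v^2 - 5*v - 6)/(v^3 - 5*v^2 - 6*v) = (v^2 + v - 6)/(v*(v - 6))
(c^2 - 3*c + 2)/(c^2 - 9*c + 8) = (c - 2)/(c - 8)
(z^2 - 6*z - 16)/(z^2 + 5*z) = (z^2 - 6*z - 16)/(z*(z + 5))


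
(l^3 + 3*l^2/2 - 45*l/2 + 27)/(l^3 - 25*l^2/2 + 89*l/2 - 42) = (l^2 + 3*l - 18)/(l^2 - 11*l + 28)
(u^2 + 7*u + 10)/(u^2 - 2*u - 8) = (u + 5)/(u - 4)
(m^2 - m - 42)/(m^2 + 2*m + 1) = (m^2 - m - 42)/(m^2 + 2*m + 1)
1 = 1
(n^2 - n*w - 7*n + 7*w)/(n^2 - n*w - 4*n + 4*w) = (n - 7)/(n - 4)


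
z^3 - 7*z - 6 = (z - 3)*(z + 1)*(z + 2)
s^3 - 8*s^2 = s^2*(s - 8)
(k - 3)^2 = k^2 - 6*k + 9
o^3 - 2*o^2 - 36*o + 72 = (o - 6)*(o - 2)*(o + 6)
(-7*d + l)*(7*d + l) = -49*d^2 + l^2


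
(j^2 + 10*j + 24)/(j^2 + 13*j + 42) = (j + 4)/(j + 7)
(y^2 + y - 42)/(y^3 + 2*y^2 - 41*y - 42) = 1/(y + 1)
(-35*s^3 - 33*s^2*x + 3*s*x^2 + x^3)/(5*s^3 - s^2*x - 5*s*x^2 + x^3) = (7*s + x)/(-s + x)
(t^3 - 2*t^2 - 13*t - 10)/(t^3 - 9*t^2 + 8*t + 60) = (t + 1)/(t - 6)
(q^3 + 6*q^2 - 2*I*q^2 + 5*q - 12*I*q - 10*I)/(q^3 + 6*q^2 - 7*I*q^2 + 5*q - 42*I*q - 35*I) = (q - 2*I)/(q - 7*I)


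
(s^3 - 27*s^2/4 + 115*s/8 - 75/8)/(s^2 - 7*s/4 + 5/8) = (2*s^2 - 11*s + 15)/(2*s - 1)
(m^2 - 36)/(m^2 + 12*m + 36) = (m - 6)/(m + 6)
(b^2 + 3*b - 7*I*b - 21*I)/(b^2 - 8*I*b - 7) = (b + 3)/(b - I)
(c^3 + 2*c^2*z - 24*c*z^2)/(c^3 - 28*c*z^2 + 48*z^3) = c/(c - 2*z)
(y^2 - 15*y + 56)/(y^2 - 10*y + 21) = (y - 8)/(y - 3)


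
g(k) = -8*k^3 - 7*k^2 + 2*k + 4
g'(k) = -24*k^2 - 14*k + 2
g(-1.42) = 9.95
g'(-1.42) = -26.51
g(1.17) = -16.06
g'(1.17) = -47.23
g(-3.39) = 228.44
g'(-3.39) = -226.35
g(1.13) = -14.22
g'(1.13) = -44.47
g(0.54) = 1.78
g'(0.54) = -12.56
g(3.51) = -421.17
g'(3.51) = -342.82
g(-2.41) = 70.50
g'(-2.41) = -103.65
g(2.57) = -172.89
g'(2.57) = -192.50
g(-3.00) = 151.00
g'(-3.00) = -172.00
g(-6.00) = 1468.00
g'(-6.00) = -778.00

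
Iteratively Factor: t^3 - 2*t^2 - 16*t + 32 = (t - 4)*(t^2 + 2*t - 8) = (t - 4)*(t - 2)*(t + 4)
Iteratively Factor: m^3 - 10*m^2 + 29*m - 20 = (m - 1)*(m^2 - 9*m + 20) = (m - 5)*(m - 1)*(m - 4)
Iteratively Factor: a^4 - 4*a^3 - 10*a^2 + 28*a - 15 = (a - 5)*(a^3 + a^2 - 5*a + 3) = (a - 5)*(a - 1)*(a^2 + 2*a - 3) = (a - 5)*(a - 1)*(a + 3)*(a - 1)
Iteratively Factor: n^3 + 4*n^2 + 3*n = (n)*(n^2 + 4*n + 3) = n*(n + 3)*(n + 1)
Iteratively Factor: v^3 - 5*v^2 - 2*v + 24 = (v + 2)*(v^2 - 7*v + 12) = (v - 3)*(v + 2)*(v - 4)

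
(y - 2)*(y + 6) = y^2 + 4*y - 12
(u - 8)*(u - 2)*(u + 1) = u^3 - 9*u^2 + 6*u + 16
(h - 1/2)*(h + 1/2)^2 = h^3 + h^2/2 - h/4 - 1/8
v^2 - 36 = (v - 6)*(v + 6)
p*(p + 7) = p^2 + 7*p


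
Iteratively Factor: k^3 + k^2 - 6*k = (k + 3)*(k^2 - 2*k) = (k - 2)*(k + 3)*(k)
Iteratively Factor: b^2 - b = (b - 1)*(b)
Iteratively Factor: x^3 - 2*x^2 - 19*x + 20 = (x + 4)*(x^2 - 6*x + 5) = (x - 1)*(x + 4)*(x - 5)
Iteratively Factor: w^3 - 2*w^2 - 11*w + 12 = (w - 4)*(w^2 + 2*w - 3) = (w - 4)*(w - 1)*(w + 3)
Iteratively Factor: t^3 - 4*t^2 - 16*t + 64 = (t + 4)*(t^2 - 8*t + 16) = (t - 4)*(t + 4)*(t - 4)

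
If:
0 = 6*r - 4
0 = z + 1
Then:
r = 2/3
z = -1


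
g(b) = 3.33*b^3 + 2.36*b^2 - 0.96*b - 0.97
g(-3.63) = -125.67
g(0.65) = 0.32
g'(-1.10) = 5.94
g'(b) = 9.99*b^2 + 4.72*b - 0.96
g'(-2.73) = 60.61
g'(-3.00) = 74.79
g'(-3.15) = 83.30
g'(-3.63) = 113.54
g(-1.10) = -1.49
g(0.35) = -0.87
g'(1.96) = 46.67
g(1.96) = 31.29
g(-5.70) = -535.51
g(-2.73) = -48.51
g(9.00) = 2609.12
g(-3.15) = -78.61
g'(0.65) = 6.33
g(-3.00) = -66.76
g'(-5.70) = 296.71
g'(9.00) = 850.71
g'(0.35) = 1.92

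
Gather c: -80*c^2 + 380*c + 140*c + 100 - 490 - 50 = -80*c^2 + 520*c - 440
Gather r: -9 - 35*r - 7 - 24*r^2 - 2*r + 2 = -24*r^2 - 37*r - 14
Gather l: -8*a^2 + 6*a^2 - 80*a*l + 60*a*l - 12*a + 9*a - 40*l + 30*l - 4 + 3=-2*a^2 - 3*a + l*(-20*a - 10) - 1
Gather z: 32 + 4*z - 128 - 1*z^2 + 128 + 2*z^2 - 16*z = z^2 - 12*z + 32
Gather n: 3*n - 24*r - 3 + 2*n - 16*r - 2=5*n - 40*r - 5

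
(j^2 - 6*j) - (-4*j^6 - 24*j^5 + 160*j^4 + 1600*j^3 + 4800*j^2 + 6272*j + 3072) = 4*j^6 + 24*j^5 - 160*j^4 - 1600*j^3 - 4799*j^2 - 6278*j - 3072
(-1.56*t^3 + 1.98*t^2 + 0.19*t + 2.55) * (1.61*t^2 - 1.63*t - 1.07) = -2.5116*t^5 + 5.7306*t^4 - 1.2523*t^3 + 1.6772*t^2 - 4.3598*t - 2.7285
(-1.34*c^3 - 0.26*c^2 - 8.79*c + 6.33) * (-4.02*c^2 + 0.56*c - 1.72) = 5.3868*c^5 + 0.2948*c^4 + 37.495*c^3 - 29.9218*c^2 + 18.6636*c - 10.8876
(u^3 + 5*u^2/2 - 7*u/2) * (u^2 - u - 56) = u^5 + 3*u^4/2 - 62*u^3 - 273*u^2/2 + 196*u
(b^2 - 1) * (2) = 2*b^2 - 2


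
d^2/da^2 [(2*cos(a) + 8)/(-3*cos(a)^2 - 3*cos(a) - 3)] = 4*(9*(1 - cos(2*a))^2*cos(a) + 15*(1 - cos(2*a))^2 - 74*cos(a) - 14*cos(2*a) + 12*cos(3*a) - 2*cos(5*a) - 66)/(3*(2*cos(a) + cos(2*a) + 3)^3)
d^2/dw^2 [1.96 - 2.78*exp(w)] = -2.78*exp(w)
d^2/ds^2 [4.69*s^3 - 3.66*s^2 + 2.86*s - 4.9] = 28.14*s - 7.32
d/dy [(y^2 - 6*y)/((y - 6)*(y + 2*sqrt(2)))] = 2*sqrt(2)/(y^2 + 4*sqrt(2)*y + 8)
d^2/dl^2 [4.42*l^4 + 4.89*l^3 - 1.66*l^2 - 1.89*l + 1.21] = 53.04*l^2 + 29.34*l - 3.32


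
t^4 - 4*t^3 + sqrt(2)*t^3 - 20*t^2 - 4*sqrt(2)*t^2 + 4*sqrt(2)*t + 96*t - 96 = (t - 2)^2*(t - 3*sqrt(2))*(t + 4*sqrt(2))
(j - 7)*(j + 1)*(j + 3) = j^3 - 3*j^2 - 25*j - 21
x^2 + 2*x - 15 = (x - 3)*(x + 5)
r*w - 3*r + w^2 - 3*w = (r + w)*(w - 3)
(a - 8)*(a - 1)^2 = a^3 - 10*a^2 + 17*a - 8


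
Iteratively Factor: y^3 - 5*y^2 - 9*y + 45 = (y + 3)*(y^2 - 8*y + 15) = (y - 5)*(y + 3)*(y - 3)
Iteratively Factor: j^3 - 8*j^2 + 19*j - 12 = (j - 3)*(j^2 - 5*j + 4) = (j - 4)*(j - 3)*(j - 1)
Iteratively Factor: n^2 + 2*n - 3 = (n - 1)*(n + 3)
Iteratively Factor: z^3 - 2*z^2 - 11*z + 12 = (z - 1)*(z^2 - z - 12) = (z - 1)*(z + 3)*(z - 4)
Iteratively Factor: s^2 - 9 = (s + 3)*(s - 3)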